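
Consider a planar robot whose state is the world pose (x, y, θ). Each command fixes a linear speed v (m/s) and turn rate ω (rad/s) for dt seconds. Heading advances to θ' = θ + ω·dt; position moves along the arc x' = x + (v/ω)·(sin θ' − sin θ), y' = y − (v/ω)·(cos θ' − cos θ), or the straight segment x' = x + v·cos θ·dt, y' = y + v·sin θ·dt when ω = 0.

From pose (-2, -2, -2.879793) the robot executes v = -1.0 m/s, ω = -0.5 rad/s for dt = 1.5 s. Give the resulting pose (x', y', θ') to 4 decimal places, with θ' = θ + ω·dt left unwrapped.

(-0.5443, -2.1655, -3.6298)

θ' = -2.8798 + -0.5·1.5 = -3.6298
R = v/ω = -1.0/-0.5 = 2.0000
x' = -2 + 2.0000·(sin -3.6298 − sin -2.8798) = -0.5443
y' = -2 − 2.0000·(cos -3.6298 − cos -2.8798) = -2.1655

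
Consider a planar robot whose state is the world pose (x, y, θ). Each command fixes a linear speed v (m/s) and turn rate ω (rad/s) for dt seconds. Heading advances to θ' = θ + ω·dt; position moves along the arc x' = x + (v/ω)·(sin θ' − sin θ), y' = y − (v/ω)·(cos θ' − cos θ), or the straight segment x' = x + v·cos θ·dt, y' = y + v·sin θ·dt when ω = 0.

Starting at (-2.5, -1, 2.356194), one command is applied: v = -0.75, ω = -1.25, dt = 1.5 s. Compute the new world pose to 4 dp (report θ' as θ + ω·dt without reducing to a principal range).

θ' = 2.3562 + -1.25·1.5 = 0.4812
R = v/ω = -0.75/-1.25 = 0.6000
x' = -2.5 + 0.6000·(sin 0.4812 − sin 2.3562) = -2.6466
y' = -1 − 0.6000·(cos 0.4812 − cos 2.3562) = -1.9561

(-2.6466, -1.9561, 0.4812)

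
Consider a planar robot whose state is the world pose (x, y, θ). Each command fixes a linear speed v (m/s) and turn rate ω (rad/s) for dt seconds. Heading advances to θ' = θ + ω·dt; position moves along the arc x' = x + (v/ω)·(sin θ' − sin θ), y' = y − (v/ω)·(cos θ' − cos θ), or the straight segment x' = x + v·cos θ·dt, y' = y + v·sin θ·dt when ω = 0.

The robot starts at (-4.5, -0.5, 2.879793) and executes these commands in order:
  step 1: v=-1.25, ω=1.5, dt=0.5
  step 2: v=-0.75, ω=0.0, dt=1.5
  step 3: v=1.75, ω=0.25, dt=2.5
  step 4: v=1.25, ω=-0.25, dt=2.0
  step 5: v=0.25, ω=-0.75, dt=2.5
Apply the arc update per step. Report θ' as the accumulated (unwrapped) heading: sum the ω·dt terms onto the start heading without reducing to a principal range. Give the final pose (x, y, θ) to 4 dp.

(-8.0140, -4.7019, 1.8798)

step 1: θ'=3.6298 (R=-0.8333) → pose (-3.8935, -0.4310, 3.6298)
step 2: θ'=3.6298 (straight) → pose (-2.8999, 0.0966, 3.6298)
step 3: θ'=4.2548 (R=7.0000) → pose (-5.8964, -2.9931, 4.2548)
step 4: θ'=3.7548 (R=-5.0000) → pose (-7.5046, -4.8732, 3.7548)
step 5: θ'=1.8798 (R=-0.3333) → pose (-8.0140, -4.7019, 1.8798)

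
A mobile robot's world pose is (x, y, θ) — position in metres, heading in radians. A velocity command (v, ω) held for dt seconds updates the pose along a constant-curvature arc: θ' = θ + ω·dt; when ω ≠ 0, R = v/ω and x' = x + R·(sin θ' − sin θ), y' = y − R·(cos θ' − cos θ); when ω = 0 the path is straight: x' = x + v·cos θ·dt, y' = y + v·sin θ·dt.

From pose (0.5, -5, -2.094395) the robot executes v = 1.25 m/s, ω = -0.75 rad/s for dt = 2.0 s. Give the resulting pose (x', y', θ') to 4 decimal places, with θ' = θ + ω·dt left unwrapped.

(-1.6725, -5.6654, -3.5944)

θ' = -2.0944 + -0.75·2.0 = -3.5944
R = v/ω = 1.25/-0.75 = -1.6667
x' = 0.5 + -1.6667·(sin -3.5944 − sin -2.0944) = -1.6725
y' = -5 − -1.6667·(cos -3.5944 − cos -2.0944) = -5.6654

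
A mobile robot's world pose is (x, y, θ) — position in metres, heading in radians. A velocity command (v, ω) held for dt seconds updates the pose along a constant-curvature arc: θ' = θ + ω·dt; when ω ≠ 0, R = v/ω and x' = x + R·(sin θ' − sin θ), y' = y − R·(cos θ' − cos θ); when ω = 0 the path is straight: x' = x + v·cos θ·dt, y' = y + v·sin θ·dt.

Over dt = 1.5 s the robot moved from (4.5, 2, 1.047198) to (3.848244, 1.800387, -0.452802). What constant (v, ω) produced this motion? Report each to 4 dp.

Δθ = -0.452802 − 1.047198 = -1.500000
ω = Δθ/dt = -1.500000/1.5 = -1.0000
R = Δx/(sin θ' − sin θ) = 0.5000
v = R·ω = 0.5000·-1.0000 = -0.5000

v = -0.5000, ω = -1.0000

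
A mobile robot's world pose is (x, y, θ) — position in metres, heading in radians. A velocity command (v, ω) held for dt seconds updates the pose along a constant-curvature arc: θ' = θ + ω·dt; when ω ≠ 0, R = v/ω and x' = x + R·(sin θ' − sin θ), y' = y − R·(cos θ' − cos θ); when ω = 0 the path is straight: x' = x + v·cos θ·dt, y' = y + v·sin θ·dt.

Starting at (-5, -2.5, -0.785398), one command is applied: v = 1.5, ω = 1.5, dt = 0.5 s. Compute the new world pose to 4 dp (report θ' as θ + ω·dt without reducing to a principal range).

θ' = -0.7854 + 1.5·0.5 = -0.0354
R = v/ω = 1.5/1.5 = 1.0000
x' = -5 + 1.0000·(sin -0.0354 − sin -0.7854) = -4.3283
y' = -2.5 − 1.0000·(cos -0.0354 − cos -0.7854) = -2.7923

(-4.3283, -2.7923, -0.0354)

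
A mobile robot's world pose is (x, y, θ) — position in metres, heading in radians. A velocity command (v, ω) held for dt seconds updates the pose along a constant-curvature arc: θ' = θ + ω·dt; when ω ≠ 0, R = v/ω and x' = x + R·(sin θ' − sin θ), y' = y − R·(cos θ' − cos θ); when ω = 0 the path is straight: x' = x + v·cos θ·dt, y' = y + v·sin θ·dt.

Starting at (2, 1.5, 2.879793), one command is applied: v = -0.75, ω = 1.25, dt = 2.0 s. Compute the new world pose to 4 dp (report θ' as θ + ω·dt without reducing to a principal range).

(2.6266, 2.4509, 5.3798)

θ' = 2.8798 + 1.25·2.0 = 5.3798
R = v/ω = -0.75/1.25 = -0.6000
x' = 2 + -0.6000·(sin 5.3798 − sin 2.8798) = 2.6266
y' = 1.5 − -0.6000·(cos 5.3798 − cos 2.8798) = 2.4509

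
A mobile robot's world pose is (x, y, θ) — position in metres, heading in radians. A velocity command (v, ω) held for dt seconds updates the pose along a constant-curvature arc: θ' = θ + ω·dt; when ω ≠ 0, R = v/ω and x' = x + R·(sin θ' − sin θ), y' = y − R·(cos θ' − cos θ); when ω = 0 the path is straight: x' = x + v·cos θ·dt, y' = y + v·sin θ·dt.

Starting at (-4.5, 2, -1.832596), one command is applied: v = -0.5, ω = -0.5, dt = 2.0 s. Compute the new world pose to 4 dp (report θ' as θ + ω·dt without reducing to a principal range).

(-3.8382, 2.6938, -2.8326)

θ' = -1.8326 + -0.5·2.0 = -2.8326
R = v/ω = -0.5/-0.5 = 1.0000
x' = -4.5 + 1.0000·(sin -2.8326 − sin -1.8326) = -3.8382
y' = 2 − 1.0000·(cos -2.8326 − cos -1.8326) = 2.6938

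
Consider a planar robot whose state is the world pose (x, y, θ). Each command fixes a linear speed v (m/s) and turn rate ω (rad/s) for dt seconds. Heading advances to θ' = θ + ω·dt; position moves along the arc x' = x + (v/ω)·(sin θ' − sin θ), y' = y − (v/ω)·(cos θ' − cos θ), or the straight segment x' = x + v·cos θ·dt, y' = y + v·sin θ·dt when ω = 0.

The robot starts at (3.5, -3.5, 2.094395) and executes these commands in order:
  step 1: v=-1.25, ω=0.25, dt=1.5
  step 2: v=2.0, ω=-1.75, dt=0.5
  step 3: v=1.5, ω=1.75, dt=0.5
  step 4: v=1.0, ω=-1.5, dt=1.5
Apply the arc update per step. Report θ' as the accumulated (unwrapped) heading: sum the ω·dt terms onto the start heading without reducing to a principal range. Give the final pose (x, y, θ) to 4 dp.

(4.2326, -2.2222, 0.2194)

step 1: θ'=2.4694 (R=-5.0000) → pose (4.7166, -4.9123, 2.4694)
step 2: θ'=1.5944 (R=-1.1429) → pose (4.2857, -4.0450, 1.5944)
step 3: θ'=2.4694 (R=0.8571) → pose (3.9626, -3.3946, 2.4694)
step 4: θ'=0.2194 (R=-0.6667) → pose (4.2326, -2.2222, 0.2194)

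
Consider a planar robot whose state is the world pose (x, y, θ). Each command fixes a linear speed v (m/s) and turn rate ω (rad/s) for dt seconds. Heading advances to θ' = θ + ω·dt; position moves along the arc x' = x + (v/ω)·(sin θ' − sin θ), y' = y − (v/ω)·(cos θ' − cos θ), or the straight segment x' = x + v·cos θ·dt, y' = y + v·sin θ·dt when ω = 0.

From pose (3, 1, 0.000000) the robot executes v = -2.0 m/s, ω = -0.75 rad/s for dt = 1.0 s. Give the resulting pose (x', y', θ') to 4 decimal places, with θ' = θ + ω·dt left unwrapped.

(1.1823, 1.7155, -0.7500)

θ' = 0.0000 + -0.75·1.0 = -0.7500
R = v/ω = -2.0/-0.75 = 2.6667
x' = 3 + 2.6667·(sin -0.7500 − sin 0.0000) = 1.1823
y' = 1 − 2.6667·(cos -0.7500 − cos 0.0000) = 1.7155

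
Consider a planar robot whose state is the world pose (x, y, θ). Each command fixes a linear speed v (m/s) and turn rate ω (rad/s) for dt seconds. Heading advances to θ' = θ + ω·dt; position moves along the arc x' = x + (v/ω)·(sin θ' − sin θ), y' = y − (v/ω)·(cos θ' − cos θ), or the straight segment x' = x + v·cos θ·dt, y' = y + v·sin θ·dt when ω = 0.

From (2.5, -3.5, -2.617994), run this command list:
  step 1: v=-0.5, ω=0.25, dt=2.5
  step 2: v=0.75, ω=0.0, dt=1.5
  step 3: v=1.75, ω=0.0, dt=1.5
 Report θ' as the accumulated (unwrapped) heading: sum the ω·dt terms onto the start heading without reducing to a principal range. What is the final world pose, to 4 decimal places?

step 1: θ'=-1.9930 (R=-2.0000) → pose (3.3244, -2.5875, -1.9930)
step 2: θ'=-1.9930 (straight) → pose (2.8634, -3.6137, -1.9930)
step 3: θ'=-1.9930 (straight) → pose (1.7878, -6.0082, -1.9930)

(1.7878, -6.0082, -1.9930)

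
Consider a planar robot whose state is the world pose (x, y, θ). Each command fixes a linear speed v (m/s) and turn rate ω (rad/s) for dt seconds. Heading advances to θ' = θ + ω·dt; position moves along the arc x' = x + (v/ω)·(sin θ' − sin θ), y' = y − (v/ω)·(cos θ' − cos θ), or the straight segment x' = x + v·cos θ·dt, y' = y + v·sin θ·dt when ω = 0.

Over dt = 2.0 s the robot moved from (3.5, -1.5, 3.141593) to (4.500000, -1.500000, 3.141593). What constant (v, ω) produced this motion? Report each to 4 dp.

Δθ = 3.141593 − 3.141593 = 0.000000
ω = Δθ/dt = 0.000000/2.0 = 0.0000
ω = 0 → v = (Δx·cos θ + Δy·sin θ)/dt = -0.5000

v = -0.5000, ω = 0.0000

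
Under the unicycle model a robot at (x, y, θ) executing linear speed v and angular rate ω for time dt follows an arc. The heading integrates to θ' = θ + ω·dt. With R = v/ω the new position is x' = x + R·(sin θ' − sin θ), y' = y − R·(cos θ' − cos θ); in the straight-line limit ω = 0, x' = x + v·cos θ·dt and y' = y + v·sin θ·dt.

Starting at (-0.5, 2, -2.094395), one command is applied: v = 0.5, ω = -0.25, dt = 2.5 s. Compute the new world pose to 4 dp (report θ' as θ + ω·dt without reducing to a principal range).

θ' = -2.0944 + -0.25·2.5 = -2.7194
R = v/ω = 0.5/-0.25 = -2.0000
x' = -0.5 + -2.0000·(sin -2.7194 − sin -2.0944) = -1.4125
y' = 2 − -2.0000·(cos -2.7194 − cos -2.0944) = 1.1756

(-1.4125, 1.1756, -2.7194)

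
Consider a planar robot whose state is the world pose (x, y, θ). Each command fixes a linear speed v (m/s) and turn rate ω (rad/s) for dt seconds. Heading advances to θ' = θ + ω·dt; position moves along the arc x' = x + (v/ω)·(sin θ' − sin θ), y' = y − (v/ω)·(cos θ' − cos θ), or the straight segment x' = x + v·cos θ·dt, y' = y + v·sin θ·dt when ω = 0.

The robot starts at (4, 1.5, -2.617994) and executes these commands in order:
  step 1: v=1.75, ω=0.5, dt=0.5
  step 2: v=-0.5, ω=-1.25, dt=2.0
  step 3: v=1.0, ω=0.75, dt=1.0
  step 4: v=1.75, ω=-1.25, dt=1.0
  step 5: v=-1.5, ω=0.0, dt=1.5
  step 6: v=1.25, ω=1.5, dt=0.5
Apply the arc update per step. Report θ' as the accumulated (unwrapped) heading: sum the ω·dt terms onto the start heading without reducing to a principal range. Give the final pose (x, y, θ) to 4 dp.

(2.6141, 2.0185, -4.6180)

step 1: θ'=-2.3680 (R=3.5000) → pose (3.3045, 0.9728, -2.3680)
step 2: θ'=-4.8680 (R=0.4000) → pose (3.9792, 0.6247, -4.8680)
step 3: θ'=-4.1180 (R=1.3333) → pose (3.7666, 1.5780, -4.1180)
step 4: θ'=-5.3680 (R=-1.4000) → pose (3.8167, 3.2155, -5.3680)
step 5: θ'=-5.3680 (straight) → pose (2.4450, 1.4320, -5.3680)
step 6: θ'=-4.6180 (R=0.8333) → pose (2.6141, 2.0185, -4.6180)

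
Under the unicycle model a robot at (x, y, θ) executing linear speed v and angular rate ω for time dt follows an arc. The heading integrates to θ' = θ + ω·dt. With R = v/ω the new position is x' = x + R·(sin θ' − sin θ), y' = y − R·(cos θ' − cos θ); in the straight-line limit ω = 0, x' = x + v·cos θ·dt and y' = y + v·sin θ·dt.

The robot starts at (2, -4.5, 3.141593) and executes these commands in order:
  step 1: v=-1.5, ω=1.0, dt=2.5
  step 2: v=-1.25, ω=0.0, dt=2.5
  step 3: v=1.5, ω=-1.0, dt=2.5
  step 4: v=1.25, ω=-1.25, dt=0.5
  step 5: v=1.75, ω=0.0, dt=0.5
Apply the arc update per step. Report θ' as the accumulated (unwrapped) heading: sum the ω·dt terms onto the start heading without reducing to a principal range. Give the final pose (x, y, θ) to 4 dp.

step 1: θ'=5.6416 (R=-1.5000) → pose (2.8977, -1.7983, 5.6416)
step 2: θ'=5.6416 (straight) → pose (0.3941, 0.0719, 5.6416)
step 3: θ'=3.1416 (R=-1.5000) → pose (-0.5036, -2.6298, 3.1416)
step 4: θ'=2.5166 (R=-1.0000) → pose (-1.0887, -2.4407, 2.5166)
step 5: θ'=2.5166 (straight) → pose (-1.7983, -1.9288, 2.5166)

(-1.7983, -1.9288, 2.5166)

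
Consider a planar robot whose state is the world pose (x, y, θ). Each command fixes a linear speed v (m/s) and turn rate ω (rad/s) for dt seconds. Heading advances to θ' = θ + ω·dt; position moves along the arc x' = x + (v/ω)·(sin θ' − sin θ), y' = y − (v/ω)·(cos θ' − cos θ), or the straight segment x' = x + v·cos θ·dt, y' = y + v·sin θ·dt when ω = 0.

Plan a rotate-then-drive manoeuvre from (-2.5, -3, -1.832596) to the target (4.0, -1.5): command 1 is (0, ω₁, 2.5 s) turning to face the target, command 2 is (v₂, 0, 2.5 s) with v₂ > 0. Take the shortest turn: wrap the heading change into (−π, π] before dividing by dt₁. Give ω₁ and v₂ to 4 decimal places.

ω₁ = 0.8238, v₂ = 2.6683

heading to target = atan2(-1.5−-3, 4−-2.5) = 0.2268
Δθ = wrap(0.2268 − -1.8326) = 2.0594; ω₁ = Δθ/dt₁ = 0.8238
distance = √((4−-2.5)² + (-1.5−-3)²) = 6.6708; v₂ = distance/dt₂ = 2.6683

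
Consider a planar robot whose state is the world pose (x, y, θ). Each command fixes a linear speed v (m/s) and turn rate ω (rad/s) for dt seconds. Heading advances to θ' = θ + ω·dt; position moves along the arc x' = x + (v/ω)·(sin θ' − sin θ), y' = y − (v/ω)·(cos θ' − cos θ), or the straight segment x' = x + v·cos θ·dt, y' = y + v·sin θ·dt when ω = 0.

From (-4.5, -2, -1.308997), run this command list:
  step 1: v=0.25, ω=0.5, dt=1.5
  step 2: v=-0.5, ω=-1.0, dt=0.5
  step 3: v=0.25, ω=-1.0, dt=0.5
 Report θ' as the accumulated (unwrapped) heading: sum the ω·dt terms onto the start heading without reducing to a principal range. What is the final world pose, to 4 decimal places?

step 1: θ'=-0.5590 (R=0.5000) → pose (-4.2822, -2.2945, -0.5590)
step 2: θ'=-1.0590 (R=0.5000) → pose (-4.4530, -2.1155, -1.0590)
step 3: θ'=-1.5590 (R=-0.2500) → pose (-4.4210, -2.2350, -1.5590)

(-4.4210, -2.2350, -1.5590)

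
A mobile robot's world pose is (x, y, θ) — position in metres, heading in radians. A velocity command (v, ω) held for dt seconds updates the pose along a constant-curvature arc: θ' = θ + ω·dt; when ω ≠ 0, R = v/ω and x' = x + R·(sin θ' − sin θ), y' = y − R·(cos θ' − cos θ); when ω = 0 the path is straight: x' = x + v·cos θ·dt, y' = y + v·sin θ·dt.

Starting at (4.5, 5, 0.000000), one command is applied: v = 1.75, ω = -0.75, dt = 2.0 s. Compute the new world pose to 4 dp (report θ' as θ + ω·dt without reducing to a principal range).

θ' = 0.0000 + -0.75·2.0 = -1.5000
R = v/ω = 1.75/-0.75 = -2.3333
x' = 4.5 + -2.3333·(sin -1.5000 − sin 0.0000) = 6.8275
y' = 5 − -2.3333·(cos -1.5000 − cos 0.0000) = 2.8317

(6.8275, 2.8317, -1.5000)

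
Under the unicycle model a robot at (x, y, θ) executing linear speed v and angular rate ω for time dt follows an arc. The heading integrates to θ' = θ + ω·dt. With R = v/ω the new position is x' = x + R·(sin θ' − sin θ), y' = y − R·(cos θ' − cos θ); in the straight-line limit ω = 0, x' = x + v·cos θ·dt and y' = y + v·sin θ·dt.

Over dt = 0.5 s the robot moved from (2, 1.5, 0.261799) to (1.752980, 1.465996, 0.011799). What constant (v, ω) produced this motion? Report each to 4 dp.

Δθ = 0.011799 − 0.261799 = -0.250000
ω = Δθ/dt = -0.250000/0.5 = -0.5000
R = Δx/(sin θ' − sin θ) = 1.0000
v = R·ω = 1.0000·-0.5000 = -0.5000

v = -0.5000, ω = -0.5000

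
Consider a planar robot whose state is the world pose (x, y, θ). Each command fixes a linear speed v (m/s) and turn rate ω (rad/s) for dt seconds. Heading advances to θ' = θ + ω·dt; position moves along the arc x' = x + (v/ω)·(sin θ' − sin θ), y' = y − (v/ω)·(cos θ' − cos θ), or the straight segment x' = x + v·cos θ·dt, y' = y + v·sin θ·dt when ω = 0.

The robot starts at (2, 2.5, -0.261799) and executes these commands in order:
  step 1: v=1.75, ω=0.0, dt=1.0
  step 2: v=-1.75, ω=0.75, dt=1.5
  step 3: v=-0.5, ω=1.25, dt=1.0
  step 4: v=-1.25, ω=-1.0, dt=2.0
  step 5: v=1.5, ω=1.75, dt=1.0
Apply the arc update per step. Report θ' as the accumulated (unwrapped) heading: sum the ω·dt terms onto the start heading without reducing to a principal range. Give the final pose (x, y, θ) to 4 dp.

(1.0692, 0.0549, 1.8632)

step 1: θ'=-0.2618 (straight) → pose (3.6904, 2.0471, -0.2618)
step 2: θ'=0.8632 (R=-2.3333) → pose (1.3133, 1.3099, 0.8632)
step 3: θ'=2.1132 (R=-0.4000) → pose (1.2747, 0.8434, 2.1132)
step 4: θ'=0.1132 (R=1.2500) → pose (0.3453, -1.0438, 0.1132)
step 5: θ'=1.8632 (R=0.8571) → pose (1.0692, 0.0549, 1.8632)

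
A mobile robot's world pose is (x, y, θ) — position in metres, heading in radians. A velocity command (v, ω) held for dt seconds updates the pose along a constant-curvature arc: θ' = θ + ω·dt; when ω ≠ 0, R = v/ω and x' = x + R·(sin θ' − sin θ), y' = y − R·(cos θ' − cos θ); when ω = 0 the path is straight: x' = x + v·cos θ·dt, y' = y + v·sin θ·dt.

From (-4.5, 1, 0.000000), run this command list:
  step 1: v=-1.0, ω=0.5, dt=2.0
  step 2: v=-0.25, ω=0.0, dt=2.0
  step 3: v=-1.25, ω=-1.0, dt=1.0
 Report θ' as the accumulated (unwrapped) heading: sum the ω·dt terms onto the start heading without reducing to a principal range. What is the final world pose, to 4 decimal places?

step 1: θ'=1.0000 (R=-2.0000) → pose (-6.1829, 0.0806, 1.0000)
step 2: θ'=1.0000 (straight) → pose (-6.4531, -0.3401, 1.0000)
step 3: θ'=0.0000 (R=1.2500) → pose (-7.5049, -0.9148, 0.0000)

(-7.5049, -0.9148, 0.0000)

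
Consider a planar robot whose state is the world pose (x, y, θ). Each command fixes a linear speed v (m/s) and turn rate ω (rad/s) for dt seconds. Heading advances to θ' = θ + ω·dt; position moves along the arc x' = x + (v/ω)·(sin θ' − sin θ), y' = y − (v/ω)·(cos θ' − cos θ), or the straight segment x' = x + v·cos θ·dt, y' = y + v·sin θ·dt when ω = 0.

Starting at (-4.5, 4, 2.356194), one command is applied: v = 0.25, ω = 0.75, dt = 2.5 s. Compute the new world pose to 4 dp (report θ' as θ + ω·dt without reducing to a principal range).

θ' = 2.3562 + 0.75·2.5 = 4.2312
R = v/ω = 0.25/0.75 = 0.3333
x' = -4.5 + 0.3333·(sin 4.2312 − sin 2.3562) = -5.0312
y' = 4 − 0.3333·(cos 4.2312 − cos 2.3562) = 3.9186

(-5.0312, 3.9186, 4.2312)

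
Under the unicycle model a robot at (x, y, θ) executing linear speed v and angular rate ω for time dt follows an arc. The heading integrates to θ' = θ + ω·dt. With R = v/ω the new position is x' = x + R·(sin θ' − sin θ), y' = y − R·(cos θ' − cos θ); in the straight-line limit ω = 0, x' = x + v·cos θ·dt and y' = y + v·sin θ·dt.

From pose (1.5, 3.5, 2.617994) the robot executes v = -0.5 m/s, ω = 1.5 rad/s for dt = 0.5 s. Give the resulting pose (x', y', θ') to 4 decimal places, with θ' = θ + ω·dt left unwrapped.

(1.7415, 3.4638, 3.3680)

θ' = 2.6180 + 1.5·0.5 = 3.3680
R = v/ω = -0.5/1.5 = -0.3333
x' = 1.5 + -0.3333·(sin 3.3680 − sin 2.6180) = 1.7415
y' = 3.5 − -0.3333·(cos 3.3680 − cos 2.6180) = 3.4638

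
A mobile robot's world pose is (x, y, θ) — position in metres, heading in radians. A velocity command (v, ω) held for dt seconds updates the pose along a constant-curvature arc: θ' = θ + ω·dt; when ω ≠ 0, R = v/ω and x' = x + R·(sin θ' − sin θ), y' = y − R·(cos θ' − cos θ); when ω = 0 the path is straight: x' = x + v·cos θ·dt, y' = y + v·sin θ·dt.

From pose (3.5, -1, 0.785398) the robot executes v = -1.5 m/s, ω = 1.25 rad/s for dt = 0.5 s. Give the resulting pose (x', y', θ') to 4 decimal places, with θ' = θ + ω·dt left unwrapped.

θ' = 0.7854 + 1.25·0.5 = 1.4104
R = v/ω = -1.5/1.25 = -1.2000
x' = 3.5 + -1.2000·(sin 1.4104 − sin 0.7854) = 3.1639
y' = -1 − -1.2000·(cos 1.4104 − cos 0.7854) = -1.6569

(3.1639, -1.6569, 1.4104)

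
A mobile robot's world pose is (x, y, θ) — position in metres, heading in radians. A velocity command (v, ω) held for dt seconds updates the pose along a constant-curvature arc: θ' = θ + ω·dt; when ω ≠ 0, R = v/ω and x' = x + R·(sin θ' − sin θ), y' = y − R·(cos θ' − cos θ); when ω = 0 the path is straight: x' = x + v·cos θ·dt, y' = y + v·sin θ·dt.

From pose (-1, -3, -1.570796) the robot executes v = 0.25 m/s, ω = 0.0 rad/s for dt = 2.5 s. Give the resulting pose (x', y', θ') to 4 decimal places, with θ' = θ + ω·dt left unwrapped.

θ' = -1.5708 + 0.0·2.5 = -1.5708
ω = 0 → straight: x' = -1 + 0.25·cos(-1.5708)·2.5 = -1.0000
y' = -3 + 0.25·sin(-1.5708)·2.5 = -3.6250

(-1.0000, -3.6250, -1.5708)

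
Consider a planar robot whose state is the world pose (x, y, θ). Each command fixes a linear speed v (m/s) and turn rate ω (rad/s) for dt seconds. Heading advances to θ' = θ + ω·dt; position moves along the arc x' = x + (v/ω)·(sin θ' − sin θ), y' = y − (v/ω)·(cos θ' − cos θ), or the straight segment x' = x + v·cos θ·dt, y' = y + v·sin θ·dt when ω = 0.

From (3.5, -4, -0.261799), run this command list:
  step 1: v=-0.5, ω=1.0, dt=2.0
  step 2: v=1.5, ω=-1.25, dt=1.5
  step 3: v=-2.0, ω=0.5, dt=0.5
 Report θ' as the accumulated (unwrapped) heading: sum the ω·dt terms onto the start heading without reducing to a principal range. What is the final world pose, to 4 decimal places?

(3.2271, -3.1658, 0.1132)

step 1: θ'=1.7382 (R=-0.5000) → pose (2.8776, -4.5663, 1.7382)
step 2: θ'=-0.1368 (R=-1.2000) → pose (4.2245, -3.1775, -0.1368)
step 3: θ'=0.1132 (R=-4.0000) → pose (3.2271, -3.1658, 0.1132)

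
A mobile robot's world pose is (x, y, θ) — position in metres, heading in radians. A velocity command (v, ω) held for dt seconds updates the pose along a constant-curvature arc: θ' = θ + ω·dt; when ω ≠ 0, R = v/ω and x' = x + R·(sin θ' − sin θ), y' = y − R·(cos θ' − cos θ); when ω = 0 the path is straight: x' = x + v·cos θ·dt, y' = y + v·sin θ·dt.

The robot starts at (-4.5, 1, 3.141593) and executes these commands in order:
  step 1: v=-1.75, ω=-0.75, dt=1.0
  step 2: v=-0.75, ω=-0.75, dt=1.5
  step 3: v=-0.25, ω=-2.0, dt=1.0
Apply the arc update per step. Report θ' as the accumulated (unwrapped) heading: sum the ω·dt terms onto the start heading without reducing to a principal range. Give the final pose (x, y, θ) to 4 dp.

step 1: θ'=2.3916 (R=2.3333) → pose (-2.9095, 0.3739, 2.3916)
step 2: θ'=1.2666 (R=1.0000) → pose (-2.6371, -0.6573, 1.2666)
step 3: θ'=-0.7334 (R=0.1250) → pose (-2.8400, -0.7127, -0.7334)

(-2.8400, -0.7127, -0.7334)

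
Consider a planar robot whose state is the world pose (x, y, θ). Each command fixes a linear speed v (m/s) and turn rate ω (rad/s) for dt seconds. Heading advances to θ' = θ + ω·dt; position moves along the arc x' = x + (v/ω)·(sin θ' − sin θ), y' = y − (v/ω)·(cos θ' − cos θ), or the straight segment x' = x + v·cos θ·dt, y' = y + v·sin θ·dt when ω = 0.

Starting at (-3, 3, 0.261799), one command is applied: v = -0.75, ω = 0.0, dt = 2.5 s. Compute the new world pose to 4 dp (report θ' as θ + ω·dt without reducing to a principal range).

(-4.8111, 2.5147, 0.2618)

θ' = 0.2618 + 0.0·2.5 = 0.2618
ω = 0 → straight: x' = -3 + -0.75·cos(0.2618)·2.5 = -4.8111
y' = 3 + -0.75·sin(0.2618)·2.5 = 2.5147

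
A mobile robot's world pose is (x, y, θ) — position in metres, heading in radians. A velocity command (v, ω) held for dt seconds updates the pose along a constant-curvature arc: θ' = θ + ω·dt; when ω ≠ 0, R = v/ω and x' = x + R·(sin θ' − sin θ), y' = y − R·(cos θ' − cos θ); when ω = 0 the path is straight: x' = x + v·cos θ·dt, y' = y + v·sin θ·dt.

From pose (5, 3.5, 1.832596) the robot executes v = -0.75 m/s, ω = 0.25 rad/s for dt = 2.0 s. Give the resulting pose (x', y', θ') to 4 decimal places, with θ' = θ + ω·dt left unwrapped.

(5.7270, 2.2058, 2.3326)

θ' = 1.8326 + 0.25·2.0 = 2.3326
R = v/ω = -0.75/0.25 = -3.0000
x' = 5 + -3.0000·(sin 2.3326 − sin 1.8326) = 5.7270
y' = 3.5 − -3.0000·(cos 2.3326 − cos 1.8326) = 2.2058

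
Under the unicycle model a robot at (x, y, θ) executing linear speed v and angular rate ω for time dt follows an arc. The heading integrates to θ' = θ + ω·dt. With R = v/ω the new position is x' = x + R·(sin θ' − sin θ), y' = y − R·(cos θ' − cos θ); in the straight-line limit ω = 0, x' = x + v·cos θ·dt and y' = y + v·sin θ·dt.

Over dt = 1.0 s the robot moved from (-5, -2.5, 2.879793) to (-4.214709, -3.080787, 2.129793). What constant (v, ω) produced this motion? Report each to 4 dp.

v = -1.0000, ω = -0.7500

Δθ = 2.129793 − 2.879793 = -0.750000
ω = Δθ/dt = -0.750000/1.0 = -0.7500
R = Δx/(sin θ' − sin θ) = 1.3333
v = R·ω = 1.3333·-0.7500 = -1.0000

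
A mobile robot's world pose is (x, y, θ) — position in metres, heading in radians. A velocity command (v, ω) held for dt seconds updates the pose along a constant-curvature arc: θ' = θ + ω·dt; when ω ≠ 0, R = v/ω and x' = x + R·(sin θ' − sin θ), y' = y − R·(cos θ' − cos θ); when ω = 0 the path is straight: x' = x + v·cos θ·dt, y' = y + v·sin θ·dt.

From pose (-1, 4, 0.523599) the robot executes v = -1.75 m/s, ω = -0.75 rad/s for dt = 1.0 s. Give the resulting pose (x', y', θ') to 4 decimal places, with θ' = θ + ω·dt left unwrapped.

(-2.6904, 3.7469, -0.2264)

θ' = 0.5236 + -0.75·1.0 = -0.2264
R = v/ω = -1.75/-0.75 = 2.3333
x' = -1 + 2.3333·(sin -0.2264 − sin 0.5236) = -2.6904
y' = 4 − 2.3333·(cos -0.2264 − cos 0.5236) = 3.7469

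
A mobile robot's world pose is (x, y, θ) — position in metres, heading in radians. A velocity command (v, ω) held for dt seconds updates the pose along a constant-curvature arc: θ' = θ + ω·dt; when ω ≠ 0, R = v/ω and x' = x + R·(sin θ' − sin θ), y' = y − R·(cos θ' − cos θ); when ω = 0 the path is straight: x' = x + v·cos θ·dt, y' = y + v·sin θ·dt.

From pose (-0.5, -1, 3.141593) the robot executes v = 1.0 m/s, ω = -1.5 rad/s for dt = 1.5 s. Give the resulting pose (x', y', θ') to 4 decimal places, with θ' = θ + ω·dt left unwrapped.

(-1.0187, 0.0854, 0.8916)

θ' = 3.1416 + -1.5·1.5 = 0.8916
R = v/ω = 1.0/-1.5 = -0.6667
x' = -0.5 + -0.6667·(sin 0.8916 − sin 3.1416) = -1.0187
y' = -1 − -0.6667·(cos 0.8916 − cos 3.1416) = 0.0854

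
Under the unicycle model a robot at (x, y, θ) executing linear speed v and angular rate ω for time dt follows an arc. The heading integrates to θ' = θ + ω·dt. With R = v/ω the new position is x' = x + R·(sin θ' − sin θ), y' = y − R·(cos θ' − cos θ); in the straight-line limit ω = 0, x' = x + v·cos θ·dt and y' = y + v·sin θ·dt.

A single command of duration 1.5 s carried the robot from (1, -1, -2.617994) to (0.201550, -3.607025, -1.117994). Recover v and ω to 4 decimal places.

v = 2.0000, ω = 1.0000

Δθ = -1.117994 − -2.617994 = 1.500000
ω = Δθ/dt = 1.500000/1.5 = 1.0000
R = −Δy/(cos θ' − cos θ) = 2.0000
v = R·ω = 2.0000·1.0000 = 2.0000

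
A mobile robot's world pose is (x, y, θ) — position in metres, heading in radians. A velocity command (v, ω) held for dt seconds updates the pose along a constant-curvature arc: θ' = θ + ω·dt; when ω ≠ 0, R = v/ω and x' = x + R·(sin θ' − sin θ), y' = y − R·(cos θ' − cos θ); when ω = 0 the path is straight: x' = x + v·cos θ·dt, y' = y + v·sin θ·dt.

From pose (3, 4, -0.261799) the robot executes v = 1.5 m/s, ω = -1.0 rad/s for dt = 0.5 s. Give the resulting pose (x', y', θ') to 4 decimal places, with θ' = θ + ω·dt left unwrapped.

θ' = -0.2618 + -1.0·0.5 = -0.7618
R = v/ω = 1.5/-1.0 = -1.5000
x' = 3 + -1.5000·(sin -0.7618 − sin -0.2618) = 3.6471
y' = 4 − -1.5000·(cos -0.7618 − cos -0.2618) = 3.6365

(3.6471, 3.6365, -0.7618)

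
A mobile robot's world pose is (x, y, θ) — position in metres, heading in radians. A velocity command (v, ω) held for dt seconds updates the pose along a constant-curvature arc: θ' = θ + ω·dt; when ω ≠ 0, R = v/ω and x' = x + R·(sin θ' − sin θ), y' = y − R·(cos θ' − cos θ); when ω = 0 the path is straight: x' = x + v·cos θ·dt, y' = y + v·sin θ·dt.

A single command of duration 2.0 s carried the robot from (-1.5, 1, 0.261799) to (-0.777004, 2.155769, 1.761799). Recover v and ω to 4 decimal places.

v = 0.7500, ω = 0.7500

Δθ = 1.761799 − 0.261799 = 1.500000
ω = Δθ/dt = 1.500000/2.0 = 0.7500
R = −Δy/(cos θ' − cos θ) = 1.0000
v = R·ω = 1.0000·0.7500 = 0.7500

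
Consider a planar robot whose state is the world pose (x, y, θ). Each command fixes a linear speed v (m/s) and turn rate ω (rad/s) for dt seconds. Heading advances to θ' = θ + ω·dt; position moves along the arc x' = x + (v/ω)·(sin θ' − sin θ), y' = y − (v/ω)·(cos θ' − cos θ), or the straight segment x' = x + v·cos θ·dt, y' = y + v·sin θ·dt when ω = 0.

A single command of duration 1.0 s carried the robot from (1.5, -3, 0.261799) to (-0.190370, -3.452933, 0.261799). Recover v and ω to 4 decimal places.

Δθ = 0.261799 − 0.261799 = 0.000000
ω = Δθ/dt = 0.000000/1.0 = 0.0000
ω = 0 → v = (Δx·cos θ + Δy·sin θ)/dt = -1.7500

v = -1.7500, ω = 0.0000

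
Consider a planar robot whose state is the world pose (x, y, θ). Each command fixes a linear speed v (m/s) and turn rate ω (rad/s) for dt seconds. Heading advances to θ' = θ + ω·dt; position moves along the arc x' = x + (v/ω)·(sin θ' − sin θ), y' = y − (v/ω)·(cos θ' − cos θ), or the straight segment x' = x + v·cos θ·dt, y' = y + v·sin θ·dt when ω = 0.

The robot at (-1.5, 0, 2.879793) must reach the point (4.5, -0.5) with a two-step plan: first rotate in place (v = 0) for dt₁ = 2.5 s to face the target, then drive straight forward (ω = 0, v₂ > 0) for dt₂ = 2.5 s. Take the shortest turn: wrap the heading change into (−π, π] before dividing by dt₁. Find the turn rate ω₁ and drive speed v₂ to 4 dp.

ω₁ = -1.1852, v₂ = 2.4083

heading to target = atan2(-0.5−0, 4.5−-1.5) = -0.0831
Δθ = wrap(-0.0831 − 2.8798) = -2.9629; ω₁ = Δθ/dt₁ = -1.1852
distance = √((4.5−-1.5)² + (-0.5−0)²) = 6.0208; v₂ = distance/dt₂ = 2.4083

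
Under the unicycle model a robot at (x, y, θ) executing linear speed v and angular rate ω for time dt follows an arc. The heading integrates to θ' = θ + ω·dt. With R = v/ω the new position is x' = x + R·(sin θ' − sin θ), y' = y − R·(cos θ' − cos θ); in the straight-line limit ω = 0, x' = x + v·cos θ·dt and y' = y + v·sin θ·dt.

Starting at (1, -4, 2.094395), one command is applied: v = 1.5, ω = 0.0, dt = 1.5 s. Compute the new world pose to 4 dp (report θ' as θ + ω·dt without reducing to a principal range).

(-0.1250, -2.0514, 2.0944)

θ' = 2.0944 + 0.0·1.5 = 2.0944
ω = 0 → straight: x' = 1 + 1.5·cos(2.0944)·1.5 = -0.1250
y' = -4 + 1.5·sin(2.0944)·1.5 = -2.0514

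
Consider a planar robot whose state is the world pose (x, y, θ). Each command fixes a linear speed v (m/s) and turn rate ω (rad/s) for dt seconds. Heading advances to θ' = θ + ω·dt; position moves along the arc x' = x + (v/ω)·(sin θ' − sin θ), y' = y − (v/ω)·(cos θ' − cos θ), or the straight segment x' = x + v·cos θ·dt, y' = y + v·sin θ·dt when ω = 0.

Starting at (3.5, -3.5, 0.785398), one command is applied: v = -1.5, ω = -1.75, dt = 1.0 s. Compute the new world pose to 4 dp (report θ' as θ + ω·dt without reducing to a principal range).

θ' = 0.7854 + -1.75·1.0 = -0.9646
R = v/ω = -1.5/-1.75 = 0.8571
x' = 3.5 + 0.8571·(sin -0.9646 − sin 0.7854) = 2.1895
y' = -3.5 − 0.8571·(cos -0.9646 − cos 0.7854) = -3.3823

(2.1895, -3.3823, -0.9646)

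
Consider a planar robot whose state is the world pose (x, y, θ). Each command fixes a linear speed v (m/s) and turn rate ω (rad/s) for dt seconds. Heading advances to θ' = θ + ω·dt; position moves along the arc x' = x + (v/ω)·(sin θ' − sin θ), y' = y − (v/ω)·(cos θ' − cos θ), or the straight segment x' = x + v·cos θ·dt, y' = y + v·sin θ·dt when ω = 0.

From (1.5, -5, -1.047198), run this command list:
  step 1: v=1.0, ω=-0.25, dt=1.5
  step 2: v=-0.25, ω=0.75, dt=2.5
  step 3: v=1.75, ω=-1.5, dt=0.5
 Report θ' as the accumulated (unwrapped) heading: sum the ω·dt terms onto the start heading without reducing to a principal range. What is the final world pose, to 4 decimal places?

step 1: θ'=-1.4222 (R=-4.0000) → pose (1.9918, -6.4078, -1.4222)
step 2: θ'=0.4528 (R=-0.3333) → pose (1.5163, -6.1574, 0.4528)
step 3: θ'=-0.2972 (R=-1.1667) → pose (2.3684, -6.0910, -0.2972)

(2.3684, -6.0910, -0.2972)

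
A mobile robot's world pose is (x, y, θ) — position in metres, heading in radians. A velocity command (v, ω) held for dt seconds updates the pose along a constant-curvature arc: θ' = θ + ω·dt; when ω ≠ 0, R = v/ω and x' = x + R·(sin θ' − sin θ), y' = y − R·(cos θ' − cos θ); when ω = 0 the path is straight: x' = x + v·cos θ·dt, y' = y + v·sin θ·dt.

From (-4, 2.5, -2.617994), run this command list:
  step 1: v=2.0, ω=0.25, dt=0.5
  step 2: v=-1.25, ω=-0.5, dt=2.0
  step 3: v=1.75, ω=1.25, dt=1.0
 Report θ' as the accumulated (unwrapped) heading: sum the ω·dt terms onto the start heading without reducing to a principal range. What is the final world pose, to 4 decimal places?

(-4.0392, 1.8595, -2.2430)

step 1: θ'=-2.4930 (R=8.0000) → pose (-4.8326, 1.9472, -2.4930)
step 2: θ'=-3.4930 (R=2.5000) → pose (-2.4619, 2.3021, -3.4930)
step 3: θ'=-2.2430 (R=1.4000) → pose (-4.0392, 1.8595, -2.2430)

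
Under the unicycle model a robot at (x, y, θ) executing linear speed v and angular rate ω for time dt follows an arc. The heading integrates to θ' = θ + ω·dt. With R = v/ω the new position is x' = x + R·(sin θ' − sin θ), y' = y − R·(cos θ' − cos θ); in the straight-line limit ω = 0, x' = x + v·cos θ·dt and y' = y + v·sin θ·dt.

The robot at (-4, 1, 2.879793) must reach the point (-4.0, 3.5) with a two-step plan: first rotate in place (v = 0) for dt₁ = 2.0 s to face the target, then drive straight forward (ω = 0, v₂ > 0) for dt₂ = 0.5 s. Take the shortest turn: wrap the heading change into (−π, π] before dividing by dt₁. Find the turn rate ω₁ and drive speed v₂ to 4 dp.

heading to target = atan2(3.5−1, -4−-4) = 1.5708
Δθ = wrap(1.5708 − 2.8798) = -1.3090; ω₁ = Δθ/dt₁ = -0.6545
distance = √((-4−-4)² + (3.5−1)²) = 2.5000; v₂ = distance/dt₂ = 5.0000

ω₁ = -0.6545, v₂ = 5.0000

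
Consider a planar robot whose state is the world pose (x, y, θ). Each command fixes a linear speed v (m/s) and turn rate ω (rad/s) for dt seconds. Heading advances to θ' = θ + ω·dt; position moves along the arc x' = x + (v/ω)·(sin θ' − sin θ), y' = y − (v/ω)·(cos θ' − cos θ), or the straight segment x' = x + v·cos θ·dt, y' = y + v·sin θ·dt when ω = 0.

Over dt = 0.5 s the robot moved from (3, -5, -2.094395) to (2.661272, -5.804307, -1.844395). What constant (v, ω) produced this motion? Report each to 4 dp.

v = 1.7500, ω = 0.5000

Δθ = -1.844395 − -2.094395 = 0.250000
ω = Δθ/dt = 0.250000/0.5 = 0.5000
R = −Δy/(cos θ' − cos θ) = 3.5000
v = R·ω = 3.5000·0.5000 = 1.7500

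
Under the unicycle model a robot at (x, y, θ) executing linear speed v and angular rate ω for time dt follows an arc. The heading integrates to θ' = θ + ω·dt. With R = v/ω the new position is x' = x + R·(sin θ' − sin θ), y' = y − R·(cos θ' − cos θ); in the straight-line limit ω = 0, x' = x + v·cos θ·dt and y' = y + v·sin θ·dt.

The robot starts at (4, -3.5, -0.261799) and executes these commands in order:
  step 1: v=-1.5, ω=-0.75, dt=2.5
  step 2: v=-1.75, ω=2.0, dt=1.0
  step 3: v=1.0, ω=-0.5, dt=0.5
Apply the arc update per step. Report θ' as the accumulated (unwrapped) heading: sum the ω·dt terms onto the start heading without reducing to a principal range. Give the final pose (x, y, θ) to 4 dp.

step 1: θ'=-2.1368 (R=2.0000) → pose (2.8295, -0.4956, -2.1368)
step 2: θ'=-0.1368 (R=-0.8750) → pose (2.2103, 0.8404, -0.1368)
step 3: θ'=-0.3868 (R=-2.0000) → pose (2.6920, 0.7114, -0.3868)

(2.6920, 0.7114, -0.3868)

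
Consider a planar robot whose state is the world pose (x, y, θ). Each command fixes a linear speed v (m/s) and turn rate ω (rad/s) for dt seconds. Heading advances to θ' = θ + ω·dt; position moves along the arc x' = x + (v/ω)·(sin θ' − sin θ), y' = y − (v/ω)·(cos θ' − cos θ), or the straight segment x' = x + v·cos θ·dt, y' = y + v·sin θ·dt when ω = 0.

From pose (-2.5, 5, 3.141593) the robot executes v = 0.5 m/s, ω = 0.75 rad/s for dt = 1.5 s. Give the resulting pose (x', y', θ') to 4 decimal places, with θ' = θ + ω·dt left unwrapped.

θ' = 3.1416 + 0.75·1.5 = 4.2666
R = v/ω = 0.5/0.75 = 0.6667
x' = -2.5 + 0.6667·(sin 4.2666 − sin 3.1416) = -3.1015
y' = 5 − 0.6667·(cos 4.2666 − cos 3.1416) = 4.6208

(-3.1015, 4.6208, 4.2666)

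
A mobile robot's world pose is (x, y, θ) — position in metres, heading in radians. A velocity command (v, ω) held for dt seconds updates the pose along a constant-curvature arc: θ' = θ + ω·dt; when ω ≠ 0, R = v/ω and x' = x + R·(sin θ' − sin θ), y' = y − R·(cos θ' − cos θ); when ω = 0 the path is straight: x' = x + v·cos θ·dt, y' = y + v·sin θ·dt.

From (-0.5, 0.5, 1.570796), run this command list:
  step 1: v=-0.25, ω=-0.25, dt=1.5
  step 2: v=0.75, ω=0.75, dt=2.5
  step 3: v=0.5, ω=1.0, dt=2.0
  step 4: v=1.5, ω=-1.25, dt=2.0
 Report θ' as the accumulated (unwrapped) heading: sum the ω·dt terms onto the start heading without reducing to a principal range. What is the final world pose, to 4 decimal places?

step 1: θ'=1.1958 (R=1.0000) → pose (-0.5695, 0.1337, 1.1958)
step 2: θ'=3.0708 (R=1.0000) → pose (-1.4293, 1.4975, 3.0708)
step 3: θ'=5.0708 (R=0.5000) → pose (-1.9329, 0.8234, 5.0708)
step 4: θ'=2.5708 (R=-1.2000) → pose (-3.7050, -0.6073, 2.5708)

(-3.7050, -0.6073, 2.5708)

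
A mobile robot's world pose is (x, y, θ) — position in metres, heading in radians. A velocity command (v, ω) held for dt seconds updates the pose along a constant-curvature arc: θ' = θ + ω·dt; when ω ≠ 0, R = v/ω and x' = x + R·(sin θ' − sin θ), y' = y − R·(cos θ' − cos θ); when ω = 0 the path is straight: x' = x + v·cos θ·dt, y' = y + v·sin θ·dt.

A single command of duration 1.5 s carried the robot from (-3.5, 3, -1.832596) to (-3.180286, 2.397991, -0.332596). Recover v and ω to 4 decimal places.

v = 0.5000, ω = 1.0000

Δθ = -0.332596 − -1.832596 = 1.500000
ω = Δθ/dt = 1.500000/1.5 = 1.0000
R = −Δy/(cos θ' − cos θ) = 0.5000
v = R·ω = 0.5000·1.0000 = 0.5000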